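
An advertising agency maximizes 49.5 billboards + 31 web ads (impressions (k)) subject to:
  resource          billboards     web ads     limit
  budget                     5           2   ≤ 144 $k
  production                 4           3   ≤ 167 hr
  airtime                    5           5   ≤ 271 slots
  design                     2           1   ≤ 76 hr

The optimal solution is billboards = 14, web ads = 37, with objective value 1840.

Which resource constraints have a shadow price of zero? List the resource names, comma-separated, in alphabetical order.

airtime, design

budget: 144/144 (binding)
production: 167/167 (binding)
airtime: 255/271 (slack 16)
design: 65/76 (slack 11)
By complementary slackness, a constraint with positive slack has shadow price 0 → airtime, design.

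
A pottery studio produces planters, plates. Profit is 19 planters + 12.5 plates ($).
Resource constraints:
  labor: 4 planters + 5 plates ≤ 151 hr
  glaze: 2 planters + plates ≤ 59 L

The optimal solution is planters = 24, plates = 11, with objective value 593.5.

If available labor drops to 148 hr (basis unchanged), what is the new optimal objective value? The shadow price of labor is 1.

590.5

Δb = -3, so new z* = 593.5 + (1)·(-3) = 593.5 − 3 = 590.5.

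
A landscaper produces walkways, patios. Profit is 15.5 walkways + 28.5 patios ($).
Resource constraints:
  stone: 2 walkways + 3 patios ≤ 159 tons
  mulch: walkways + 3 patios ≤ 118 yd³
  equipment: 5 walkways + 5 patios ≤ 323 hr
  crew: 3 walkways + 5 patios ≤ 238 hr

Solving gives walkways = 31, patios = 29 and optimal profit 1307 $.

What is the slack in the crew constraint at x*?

crew used = 3·31 + 5·29 = 238; slack = 238 − 238 = 0.

0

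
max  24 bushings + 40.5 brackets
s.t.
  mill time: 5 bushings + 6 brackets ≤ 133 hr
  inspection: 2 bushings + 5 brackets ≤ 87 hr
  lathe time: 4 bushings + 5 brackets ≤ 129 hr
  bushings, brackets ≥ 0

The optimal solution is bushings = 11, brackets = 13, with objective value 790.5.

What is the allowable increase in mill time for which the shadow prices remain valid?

26

Binding constraints: mill time, inspection. The basis is B = [[5,6],[2,5]] with det 13.
Per unit increase in mill time, x* moves by d = (0.3846, -0.1538).
The basis stays optimal until lathe time becomes binding; allowable increase = 26 hr.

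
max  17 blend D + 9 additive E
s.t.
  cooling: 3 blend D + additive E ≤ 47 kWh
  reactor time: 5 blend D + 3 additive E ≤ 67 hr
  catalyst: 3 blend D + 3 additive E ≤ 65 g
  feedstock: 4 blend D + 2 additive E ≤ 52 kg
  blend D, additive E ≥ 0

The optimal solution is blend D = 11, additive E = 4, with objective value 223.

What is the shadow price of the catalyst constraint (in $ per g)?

0

At the optimum: cooling uses 37 of 47 (slack = 10); reactor time uses 67 of 67 (binding); catalyst uses 45 of 65 (slack = 20); feedstock uses 52 of 52 (binding).
Slack constraints have shadow price 0 (complementary slackness).
From A_Bᵀ y = c: 5·y_reactor time + 4·y_feedstock = 17; 3·y_reactor time + 2·y_feedstock = 9.
→ y_reactor time = 1 and y_feedstock = 3.
Shadow price of catalyst = 0.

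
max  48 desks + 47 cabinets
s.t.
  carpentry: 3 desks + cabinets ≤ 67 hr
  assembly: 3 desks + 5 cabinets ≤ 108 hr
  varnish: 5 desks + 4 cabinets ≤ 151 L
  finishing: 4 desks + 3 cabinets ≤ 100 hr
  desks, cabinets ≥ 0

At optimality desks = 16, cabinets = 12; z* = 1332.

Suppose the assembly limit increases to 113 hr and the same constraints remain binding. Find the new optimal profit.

Check each constraint at x*: carpentry 60/67 (slack 7); assembly 108/108 (tight); varnish 128/151 (slack 23); finishing 100/100 (tight).
By complementary slackness, y = 0 for the non-binding constraints.
The binding rows give the dual system: 3·y_assembly + 4·y_finishing = 48 and 5·y_assembly + 3·y_finishing = 47.
Solving: y_assembly = 4, y_finishing = 9.
Δz = y_assembly·Δb = 4 × (5) = 20, so new z* = 1332 + 20 = 1352.

1352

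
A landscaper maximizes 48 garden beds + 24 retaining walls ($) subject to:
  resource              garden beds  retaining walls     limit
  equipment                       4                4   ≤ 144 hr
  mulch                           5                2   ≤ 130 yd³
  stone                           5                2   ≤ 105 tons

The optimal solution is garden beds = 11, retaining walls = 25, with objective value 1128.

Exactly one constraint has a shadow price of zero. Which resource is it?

equipment: 144/144 (binding)
mulch: 105/130 (slack 25)
stone: 105/105 (binding)
By complementary slackness, a constraint with positive slack has shadow price 0 → mulch.

mulch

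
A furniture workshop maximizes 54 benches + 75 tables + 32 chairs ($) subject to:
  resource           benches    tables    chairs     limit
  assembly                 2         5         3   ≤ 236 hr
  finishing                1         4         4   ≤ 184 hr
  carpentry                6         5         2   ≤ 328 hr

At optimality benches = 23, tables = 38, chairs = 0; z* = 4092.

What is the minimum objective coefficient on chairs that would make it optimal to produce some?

39

Check each constraint at x*: assembly 236/236 (tight); finishing 175/184 (slack 9); carpentry 328/328 (tight).
Slack constraints have shadow price 0 (complementary slackness).
Dual feasibility on the basic columns requires 2·y_assembly + 6·y_carpentry = 54, 5·y_assembly + 5·y_carpentry = 75.
Solving: y_assembly = 9, y_carpentry = 6.
chairs enters the basis when its profit ≥ yᵀa₃ = 9·3 + 6·2 = 39.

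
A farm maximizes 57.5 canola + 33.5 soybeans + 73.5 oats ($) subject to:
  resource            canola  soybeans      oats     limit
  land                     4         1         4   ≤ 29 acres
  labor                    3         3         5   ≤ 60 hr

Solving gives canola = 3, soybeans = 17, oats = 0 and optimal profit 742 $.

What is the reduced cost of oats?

-1

At the optimum: land uses 29 of 29 (binding); labor uses 60 of 60 (binding).
The binding rows give the dual system: 4·y_land + 3·y_labor = 57.5 and 1·y_land + 3·y_labor = 33.5.
→ y_land = 8 and y_labor = 8.5.
Reduced cost of oats: c₃ − yᵀa₃ = 73.5 − (8·4 + 8.5·5) = 73.5 − 74.5 = -1.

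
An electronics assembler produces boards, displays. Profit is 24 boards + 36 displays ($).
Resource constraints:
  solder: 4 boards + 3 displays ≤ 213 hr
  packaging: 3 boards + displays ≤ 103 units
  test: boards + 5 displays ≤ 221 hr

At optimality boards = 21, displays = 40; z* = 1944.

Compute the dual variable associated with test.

6

Binding: packaging and test. Non-binding: solder (9 unused).
By complementary slackness, y = 0 for the non-binding constraint.
From A_Bᵀ y = c: 3·y_packaging + 1·y_test = 24; 1·y_packaging + 5·y_test = 36.
Solving: y_packaging = 6, y_test = 6.
Shadow price of test = 6.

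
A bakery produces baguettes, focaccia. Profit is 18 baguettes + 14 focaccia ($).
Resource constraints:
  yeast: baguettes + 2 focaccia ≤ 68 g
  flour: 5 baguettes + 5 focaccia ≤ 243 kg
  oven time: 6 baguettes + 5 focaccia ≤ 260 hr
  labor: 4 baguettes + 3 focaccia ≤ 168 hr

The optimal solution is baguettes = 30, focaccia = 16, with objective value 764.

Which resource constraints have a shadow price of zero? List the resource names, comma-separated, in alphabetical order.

flour, yeast

yeast: 62/68 (slack 6)
flour: 230/243 (slack 13)
oven time: 260/260 (binding)
labor: 168/168 (binding)
By complementary slackness, a constraint with positive slack has shadow price 0 → flour, yeast.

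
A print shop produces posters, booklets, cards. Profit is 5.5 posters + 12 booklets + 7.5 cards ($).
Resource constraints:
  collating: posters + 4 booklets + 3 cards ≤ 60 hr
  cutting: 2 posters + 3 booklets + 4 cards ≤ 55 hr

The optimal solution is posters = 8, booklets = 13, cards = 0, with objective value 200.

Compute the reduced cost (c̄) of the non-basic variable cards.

Both collating and cutting are binding at x*.
The binding rows give the dual system: 1·y_collating + 2·y_cutting = 5.5 and 4·y_collating + 3·y_cutting = 12.
→ y_collating = 1.5 and y_cutting = 2.
Reduced cost of cards: c₃ − yᵀa₃ = 7.5 − (1.5·3 + 2·4) = 7.5 − 12.5 = -5.

-5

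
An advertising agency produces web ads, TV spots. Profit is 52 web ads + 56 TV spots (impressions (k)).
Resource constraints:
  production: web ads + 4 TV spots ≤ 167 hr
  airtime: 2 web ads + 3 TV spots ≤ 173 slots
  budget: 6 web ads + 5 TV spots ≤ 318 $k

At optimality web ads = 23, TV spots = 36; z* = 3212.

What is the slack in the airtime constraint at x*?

airtime used = 2·23 + 3·36 = 154; slack = 173 − 154 = 19.

19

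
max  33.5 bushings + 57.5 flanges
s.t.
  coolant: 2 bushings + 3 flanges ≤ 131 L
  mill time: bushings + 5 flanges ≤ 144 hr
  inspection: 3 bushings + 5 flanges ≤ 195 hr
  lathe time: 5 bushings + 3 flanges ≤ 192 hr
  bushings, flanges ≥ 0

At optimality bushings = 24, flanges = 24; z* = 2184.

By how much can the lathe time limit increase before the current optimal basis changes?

6.6

Binding constraints: mill time, lathe time. The basis is B = [[1,5],[5,3]] with det -22.
Per unit increase in lathe time, x* moves by d = (0.2273, -0.0455).
The basis stays optimal until inspection becomes binding; allowable increase = 6.6 hr.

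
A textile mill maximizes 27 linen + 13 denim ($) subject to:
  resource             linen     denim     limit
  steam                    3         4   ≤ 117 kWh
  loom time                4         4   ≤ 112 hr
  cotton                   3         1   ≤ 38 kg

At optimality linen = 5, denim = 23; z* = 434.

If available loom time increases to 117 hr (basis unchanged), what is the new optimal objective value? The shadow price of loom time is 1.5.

441.5

Δb = 5, so new z* = 434 + (1.5)·(5) = 434 + 7.5 = 441.5.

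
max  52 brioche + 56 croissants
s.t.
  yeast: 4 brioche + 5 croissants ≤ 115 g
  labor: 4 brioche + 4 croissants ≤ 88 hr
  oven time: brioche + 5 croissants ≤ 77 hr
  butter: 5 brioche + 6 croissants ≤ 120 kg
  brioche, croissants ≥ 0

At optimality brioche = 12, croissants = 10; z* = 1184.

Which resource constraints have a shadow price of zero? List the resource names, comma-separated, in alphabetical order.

oven time, yeast

yeast: 98/115 (slack 17)
labor: 88/88 (binding)
oven time: 62/77 (slack 15)
butter: 120/120 (binding)
By complementary slackness, a constraint with positive slack has shadow price 0 → oven time, yeast.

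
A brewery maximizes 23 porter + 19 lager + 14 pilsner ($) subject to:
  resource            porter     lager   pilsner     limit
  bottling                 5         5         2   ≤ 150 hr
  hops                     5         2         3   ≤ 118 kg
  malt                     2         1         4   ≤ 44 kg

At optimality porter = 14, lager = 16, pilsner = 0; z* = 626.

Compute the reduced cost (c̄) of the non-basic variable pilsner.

Check each constraint at x*: bottling 150/150 (tight); hops 102/118 (slack 16); malt 44/44 (tight).
Since hops is not tight, its dual is 0.
From A_Bᵀ y = c: 5·y_bottling + 2·y_malt = 23; 5·y_bottling + 1·y_malt = 19.
→ y_bottling = 3 and y_malt = 4.
Reduced cost of pilsner: c₃ − yᵀa₃ = 14 − (3·2 + 4·4) = 14 − 22 = -8.

-8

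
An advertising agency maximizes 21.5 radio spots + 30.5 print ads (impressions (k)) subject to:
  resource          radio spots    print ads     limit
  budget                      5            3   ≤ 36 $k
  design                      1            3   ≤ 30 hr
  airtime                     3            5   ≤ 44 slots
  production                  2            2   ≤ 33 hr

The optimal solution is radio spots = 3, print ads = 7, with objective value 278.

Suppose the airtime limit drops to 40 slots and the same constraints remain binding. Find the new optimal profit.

Binding: budget and airtime. Non-binding: design (6 unused), production (13 unused).
Since design, production are not tight, their duals are 0.
The binding rows give the dual system: 5·y_budget + 3·y_airtime = 21.5 and 3·y_budget + 5·y_airtime = 30.5.
→ y_budget = 1 and y_airtime = 5.5.
Δz = y_airtime·Δb = 5.5 × (-4) = -22, so new z* = 278 − 22 = 256.

256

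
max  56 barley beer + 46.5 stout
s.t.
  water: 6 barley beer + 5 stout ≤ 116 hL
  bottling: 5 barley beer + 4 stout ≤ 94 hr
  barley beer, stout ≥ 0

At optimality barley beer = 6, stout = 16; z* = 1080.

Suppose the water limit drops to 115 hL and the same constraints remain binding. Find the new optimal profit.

1071.5

Check each constraint at x*: water 116/116 (tight); bottling 94/94 (tight).
From A_Bᵀ y = c: 6·y_water + 5·y_bottling = 56; 5·y_water + 4·y_bottling = 46.5.
→ y_water = 8.5 and y_bottling = 1.
Δz = y_water·Δb = 8.5 × (-1) = -8.5, so new z* = 1080 − 8.5 = 1071.5.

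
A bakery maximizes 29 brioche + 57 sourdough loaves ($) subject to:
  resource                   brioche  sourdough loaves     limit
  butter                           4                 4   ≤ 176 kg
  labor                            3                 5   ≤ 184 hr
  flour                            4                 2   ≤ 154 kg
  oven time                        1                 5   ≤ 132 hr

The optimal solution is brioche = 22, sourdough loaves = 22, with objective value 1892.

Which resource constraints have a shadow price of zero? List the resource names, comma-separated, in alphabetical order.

flour, labor

butter: 176/176 (binding)
labor: 176/184 (slack 8)
flour: 132/154 (slack 22)
oven time: 132/132 (binding)
By complementary slackness, a constraint with positive slack has shadow price 0 → flour, labor.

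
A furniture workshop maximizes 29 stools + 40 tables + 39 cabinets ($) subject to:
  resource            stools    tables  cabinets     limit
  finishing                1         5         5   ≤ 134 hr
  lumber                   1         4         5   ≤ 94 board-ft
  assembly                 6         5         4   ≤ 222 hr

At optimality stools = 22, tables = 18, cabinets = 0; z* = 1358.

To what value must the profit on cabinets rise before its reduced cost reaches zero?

41

At the optimum: finishing uses 112 of 134 (slack = 22); lumber uses 94 of 94 (binding); assembly uses 222 of 222 (binding).
Since finishing is not tight, its dual is 0.
The binding rows give the dual system: 1·y_lumber + 6·y_assembly = 29 and 4·y_lumber + 5·y_assembly = 40.
This yields shadow prices y_lumber = 5, y_assembly = 4.
cabinets enters the basis when its profit ≥ yᵀa₃ = 5·5 + 4·4 = 41.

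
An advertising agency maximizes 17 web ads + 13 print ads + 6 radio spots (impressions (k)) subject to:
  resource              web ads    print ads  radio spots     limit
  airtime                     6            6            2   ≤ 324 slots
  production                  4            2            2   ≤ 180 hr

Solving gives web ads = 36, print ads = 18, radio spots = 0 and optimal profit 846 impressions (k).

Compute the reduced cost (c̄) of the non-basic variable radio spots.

-1

Check each constraint at x*: airtime 324/324 (tight); production 180/180 (tight).
The binding rows give the dual system: 6·y_airtime + 4·y_production = 17 and 6·y_airtime + 2·y_production = 13.
This yields shadow prices y_airtime = 1.5, y_production = 2.
Reduced cost of radio spots: c₃ − yᵀa₃ = 6 − (1.5·2 + 2·2) = 6 − 7 = -1.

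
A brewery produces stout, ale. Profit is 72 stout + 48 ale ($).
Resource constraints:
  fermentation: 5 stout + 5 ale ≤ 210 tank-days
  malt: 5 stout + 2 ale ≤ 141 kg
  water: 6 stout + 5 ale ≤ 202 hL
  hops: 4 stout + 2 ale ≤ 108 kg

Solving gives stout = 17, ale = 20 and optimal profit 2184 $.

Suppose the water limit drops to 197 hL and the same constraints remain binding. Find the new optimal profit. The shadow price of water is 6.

Δb = -5, so new z* = 2184 + (6)·(-5) = 2184 − 30 = 2154.

2154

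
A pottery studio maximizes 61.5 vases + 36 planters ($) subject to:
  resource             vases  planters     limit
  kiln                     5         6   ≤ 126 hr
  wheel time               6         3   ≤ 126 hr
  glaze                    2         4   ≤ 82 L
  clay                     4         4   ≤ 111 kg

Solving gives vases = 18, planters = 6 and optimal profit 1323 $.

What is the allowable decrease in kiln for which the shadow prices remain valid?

21

Binding constraints: kiln, wheel time. The basis is B = [[5,6],[6,3]] with det -21.
Per unit decrease in kiln, x* moves by d = (0.1429, -0.2857).
The basis stays optimal until planters reaches 0; allowable decrease = 21 hr.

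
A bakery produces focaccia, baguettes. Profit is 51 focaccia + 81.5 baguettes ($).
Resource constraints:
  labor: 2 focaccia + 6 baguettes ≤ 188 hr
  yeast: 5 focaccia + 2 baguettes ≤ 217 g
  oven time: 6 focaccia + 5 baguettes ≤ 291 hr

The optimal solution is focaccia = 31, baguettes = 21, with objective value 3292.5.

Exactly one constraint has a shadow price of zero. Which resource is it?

labor: 188/188 (binding)
yeast: 197/217 (slack 20)
oven time: 291/291 (binding)
By complementary slackness, a constraint with positive slack has shadow price 0 → yeast.

yeast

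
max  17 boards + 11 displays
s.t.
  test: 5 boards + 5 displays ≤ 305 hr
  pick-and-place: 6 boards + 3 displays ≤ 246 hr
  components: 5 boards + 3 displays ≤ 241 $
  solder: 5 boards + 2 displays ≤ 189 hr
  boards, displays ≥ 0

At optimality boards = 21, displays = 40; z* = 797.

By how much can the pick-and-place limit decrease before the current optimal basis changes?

Binding constraints: test, pick-and-place. The basis is B = [[5,5],[6,3]] with det -15.
Per unit decrease in pick-and-place, x* moves by d = (-0.3333, 0.3333).
The basis stays optimal until boards reaches 0; allowable decrease = 63 hr.

63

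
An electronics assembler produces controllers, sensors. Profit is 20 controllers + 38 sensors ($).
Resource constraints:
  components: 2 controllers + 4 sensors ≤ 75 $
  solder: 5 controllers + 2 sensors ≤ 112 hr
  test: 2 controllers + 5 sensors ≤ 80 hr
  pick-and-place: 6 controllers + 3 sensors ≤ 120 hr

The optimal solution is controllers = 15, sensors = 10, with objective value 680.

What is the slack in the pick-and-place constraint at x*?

pick-and-place used = 6·15 + 3·10 = 120; slack = 120 − 120 = 0.

0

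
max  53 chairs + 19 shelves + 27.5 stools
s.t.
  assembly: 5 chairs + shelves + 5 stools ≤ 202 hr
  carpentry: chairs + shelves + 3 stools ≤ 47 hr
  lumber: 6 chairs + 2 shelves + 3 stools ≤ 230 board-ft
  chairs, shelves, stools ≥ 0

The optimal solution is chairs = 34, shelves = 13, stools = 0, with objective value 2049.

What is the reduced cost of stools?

Binding: carpentry and lumber. Non-binding: assembly (19 unused).
Slack constraints have shadow price 0 (complementary slackness).
Dual feasibility on the basic columns requires 1·y_carpentry + 6·y_lumber = 53, 1·y_carpentry + 2·y_lumber = 19.
This yields shadow prices y_carpentry = 2, y_lumber = 8.5.
Reduced cost of stools: c₃ − yᵀa₃ = 27.5 − (2·3 + 8.5·3) = 27.5 − 31.5 = -4.

-4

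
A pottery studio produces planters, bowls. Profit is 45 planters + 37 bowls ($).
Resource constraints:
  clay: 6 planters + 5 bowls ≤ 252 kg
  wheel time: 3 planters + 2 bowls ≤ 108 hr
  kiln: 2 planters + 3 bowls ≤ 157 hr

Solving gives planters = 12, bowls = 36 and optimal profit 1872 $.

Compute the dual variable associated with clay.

7

Binding: clay and wheel time. Non-binding: kiln (25 unused).
Since kiln is not tight, its dual is 0.
Dual feasibility on the basic columns requires 6·y_clay + 3·y_wheel time = 45, 5·y_clay + 2·y_wheel time = 37.
Solving: y_clay = 7, y_wheel time = 1.
Shadow price of clay = 7.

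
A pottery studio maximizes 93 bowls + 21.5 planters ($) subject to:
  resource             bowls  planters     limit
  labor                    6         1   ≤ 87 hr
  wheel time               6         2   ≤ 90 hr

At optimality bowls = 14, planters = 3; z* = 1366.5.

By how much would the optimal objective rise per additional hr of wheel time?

Both labor and wheel time are binding at x*.
Dual feasibility on the basic columns requires 6·y_labor + 6·y_wheel time = 93, 1·y_labor + 2·y_wheel time = 21.5.
This yields shadow prices y_labor = 9.5, y_wheel time = 6.
Shadow price of wheel time = 6.

6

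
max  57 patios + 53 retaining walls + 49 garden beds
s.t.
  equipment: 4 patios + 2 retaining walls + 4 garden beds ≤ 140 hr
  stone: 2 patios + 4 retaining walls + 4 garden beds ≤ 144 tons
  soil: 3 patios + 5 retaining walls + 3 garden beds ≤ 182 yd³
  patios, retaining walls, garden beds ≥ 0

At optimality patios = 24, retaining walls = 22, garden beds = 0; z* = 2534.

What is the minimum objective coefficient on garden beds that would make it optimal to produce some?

57

Check each constraint at x*: equipment 140/140 (tight); stone 136/144 (slack 8); soil 182/182 (tight).
Slack constraints have shadow price 0 (complementary slackness).
Dual feasibility on the basic columns requires 4·y_equipment + 3·y_soil = 57, 2·y_equipment + 5·y_soil = 53.
→ y_equipment = 9 and y_soil = 7.
garden beds enters the basis when its profit ≥ yᵀa₃ = 9·4 + 7·3 = 57.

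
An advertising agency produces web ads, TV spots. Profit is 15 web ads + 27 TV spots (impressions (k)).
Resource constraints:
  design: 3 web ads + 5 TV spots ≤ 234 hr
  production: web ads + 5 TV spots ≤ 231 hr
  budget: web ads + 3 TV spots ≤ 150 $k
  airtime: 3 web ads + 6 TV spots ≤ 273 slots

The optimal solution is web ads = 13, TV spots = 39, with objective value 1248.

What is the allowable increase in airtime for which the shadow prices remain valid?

Binding constraints: design, airtime. The basis is B = [[3,5],[3,6]] with det 3.
Per unit increase in airtime, x* moves by d = (-1.6667, 1).
The basis stays optimal until production becomes binding; allowable increase = 6.9 slots.

6.9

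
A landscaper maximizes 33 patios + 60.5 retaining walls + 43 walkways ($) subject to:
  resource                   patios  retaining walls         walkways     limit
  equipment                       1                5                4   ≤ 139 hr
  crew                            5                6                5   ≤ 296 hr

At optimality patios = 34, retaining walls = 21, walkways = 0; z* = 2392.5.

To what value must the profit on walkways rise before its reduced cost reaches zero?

Both equipment and crew are binding at x*.
From A_Bᵀ y = c: 1·y_equipment + 5·y_crew = 33; 5·y_equipment + 6·y_crew = 60.5.
Solving: y_equipment = 5.5, y_crew = 5.5.
walkways enters the basis when its profit ≥ yᵀa₃ = 5.5·4 + 5.5·5 = 49.5.

49.5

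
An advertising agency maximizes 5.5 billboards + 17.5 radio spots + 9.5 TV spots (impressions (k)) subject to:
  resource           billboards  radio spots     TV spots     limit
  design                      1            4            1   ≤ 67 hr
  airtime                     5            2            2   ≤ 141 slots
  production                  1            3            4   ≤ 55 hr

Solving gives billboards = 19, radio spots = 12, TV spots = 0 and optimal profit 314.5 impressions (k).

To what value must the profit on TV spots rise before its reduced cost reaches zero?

At the optimum: design uses 67 of 67 (binding); airtime uses 119 of 141 (slack = 22); production uses 55 of 55 (binding).
Since airtime is not tight, its dual is 0.
The binding rows give the dual system: 1·y_design + 1·y_production = 5.5 and 4·y_design + 3·y_production = 17.5.
Solving: y_design = 1, y_production = 4.5.
TV spots enters the basis when its profit ≥ yᵀa₃ = 1·1 + 4.5·4 = 19.

19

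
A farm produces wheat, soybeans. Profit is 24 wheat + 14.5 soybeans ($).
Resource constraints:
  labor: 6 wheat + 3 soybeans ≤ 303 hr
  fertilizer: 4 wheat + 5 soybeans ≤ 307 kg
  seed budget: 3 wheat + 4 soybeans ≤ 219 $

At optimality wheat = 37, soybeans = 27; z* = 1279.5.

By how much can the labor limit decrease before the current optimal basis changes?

Binding constraints: labor, seed budget. The basis is B = [[6,3],[3,4]] with det 15.
Per unit decrease in labor, x* moves by d = (-0.2667, 0.2).
The basis stays optimal until wheat reaches 0; allowable decrease = 138.75 hr.

138.75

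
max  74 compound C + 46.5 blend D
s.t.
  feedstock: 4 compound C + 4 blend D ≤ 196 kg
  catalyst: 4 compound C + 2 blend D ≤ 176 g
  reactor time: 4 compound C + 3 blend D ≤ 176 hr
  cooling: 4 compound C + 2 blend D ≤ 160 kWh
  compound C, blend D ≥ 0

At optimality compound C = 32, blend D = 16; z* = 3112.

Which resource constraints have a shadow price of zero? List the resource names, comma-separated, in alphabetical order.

feedstock: 192/196 (slack 4)
catalyst: 160/176 (slack 16)
reactor time: 176/176 (binding)
cooling: 160/160 (binding)
By complementary slackness, a constraint with positive slack has shadow price 0 → catalyst, feedstock.

catalyst, feedstock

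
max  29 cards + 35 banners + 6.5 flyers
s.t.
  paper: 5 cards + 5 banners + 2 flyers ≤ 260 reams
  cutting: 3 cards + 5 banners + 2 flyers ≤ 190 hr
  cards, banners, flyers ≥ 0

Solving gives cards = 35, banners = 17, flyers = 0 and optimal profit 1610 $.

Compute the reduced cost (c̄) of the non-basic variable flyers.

-7.5

At the optimum: paper uses 260 of 260 (binding); cutting uses 190 of 190 (binding).
The binding rows give the dual system: 5·y_paper + 3·y_cutting = 29 and 5·y_paper + 5·y_cutting = 35.
This yields shadow prices y_paper = 4, y_cutting = 3.
Reduced cost of flyers: c₃ − yᵀa₃ = 6.5 − (4·2 + 3·2) = 6.5 − 14 = -7.5.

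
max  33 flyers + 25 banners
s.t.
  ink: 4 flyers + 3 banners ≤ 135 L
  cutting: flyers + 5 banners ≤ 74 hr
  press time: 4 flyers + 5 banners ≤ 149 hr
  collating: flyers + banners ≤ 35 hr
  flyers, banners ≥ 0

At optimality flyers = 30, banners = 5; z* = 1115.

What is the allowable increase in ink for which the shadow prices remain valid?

Binding constraints: ink, collating. The basis is B = [[4,3],[1,1]] with det 1.
Per unit increase in ink, x* moves by d = (1, -1).
The basis stays optimal until banners reaches 0; allowable increase = 5 L.

5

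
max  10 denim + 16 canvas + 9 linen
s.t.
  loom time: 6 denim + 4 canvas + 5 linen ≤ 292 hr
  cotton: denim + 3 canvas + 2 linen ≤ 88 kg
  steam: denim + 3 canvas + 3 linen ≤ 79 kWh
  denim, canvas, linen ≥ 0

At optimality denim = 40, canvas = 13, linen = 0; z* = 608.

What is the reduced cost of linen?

-8

Check each constraint at x*: loom time 292/292 (tight); cotton 79/88 (slack 9); steam 79/79 (tight).
Slack constraints have shadow price 0 (complementary slackness).
Dual feasibility on the basic columns requires 6·y_loom time + 1·y_steam = 10, 4·y_loom time + 3·y_steam = 16.
This yields shadow prices y_loom time = 1, y_steam = 4.
Reduced cost of linen: c₃ − yᵀa₃ = 9 − (1·5 + 4·3) = 9 − 17 = -8.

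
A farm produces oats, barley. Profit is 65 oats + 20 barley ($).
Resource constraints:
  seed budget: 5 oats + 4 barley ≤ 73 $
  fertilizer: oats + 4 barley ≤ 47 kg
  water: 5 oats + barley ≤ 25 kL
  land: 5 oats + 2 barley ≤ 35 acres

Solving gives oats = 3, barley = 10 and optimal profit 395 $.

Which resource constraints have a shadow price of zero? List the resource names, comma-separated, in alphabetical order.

fertilizer, seed budget

seed budget: 55/73 (slack 18)
fertilizer: 43/47 (slack 4)
water: 25/25 (binding)
land: 35/35 (binding)
By complementary slackness, a constraint with positive slack has shadow price 0 → fertilizer, seed budget.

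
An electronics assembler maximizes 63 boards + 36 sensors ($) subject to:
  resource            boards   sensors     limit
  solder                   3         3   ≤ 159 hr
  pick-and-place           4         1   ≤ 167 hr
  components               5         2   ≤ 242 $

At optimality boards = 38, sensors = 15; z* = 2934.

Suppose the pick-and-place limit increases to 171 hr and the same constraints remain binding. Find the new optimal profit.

2970

At the optimum: solder uses 159 of 159 (binding); pick-and-place uses 167 of 167 (binding); components uses 220 of 242 (slack = 22).
By complementary slackness, y = 0 for the non-binding constraint.
Dual feasibility on the basic columns requires 3·y_solder + 4·y_pick-and-place = 63, 3·y_solder + 1·y_pick-and-place = 36.
→ y_solder = 9 and y_pick-and-place = 9.
Δz = y_pick-and-place·Δb = 9 × (4) = 36, so new z* = 2934 + 36 = 2970.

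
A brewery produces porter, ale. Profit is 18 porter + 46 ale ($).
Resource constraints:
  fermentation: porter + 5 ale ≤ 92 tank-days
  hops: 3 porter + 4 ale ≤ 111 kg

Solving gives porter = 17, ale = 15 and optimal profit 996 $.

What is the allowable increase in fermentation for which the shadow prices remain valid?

46.75

Binding constraints: fermentation, hops. The basis is B = [[1,5],[3,4]] with det -11.
Per unit increase in fermentation, x* moves by d = (-0.3636, 0.2727).
The basis stays optimal until porter reaches 0; allowable increase = 46.75 tank-days.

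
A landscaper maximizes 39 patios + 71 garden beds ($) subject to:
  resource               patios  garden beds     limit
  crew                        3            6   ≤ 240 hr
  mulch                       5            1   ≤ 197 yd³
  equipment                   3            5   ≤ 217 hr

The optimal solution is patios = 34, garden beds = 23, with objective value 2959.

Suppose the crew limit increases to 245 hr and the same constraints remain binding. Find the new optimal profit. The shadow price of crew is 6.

Δb = 5, so new z* = 2959 + (6)·(5) = 2959 + 30 = 2989.

2989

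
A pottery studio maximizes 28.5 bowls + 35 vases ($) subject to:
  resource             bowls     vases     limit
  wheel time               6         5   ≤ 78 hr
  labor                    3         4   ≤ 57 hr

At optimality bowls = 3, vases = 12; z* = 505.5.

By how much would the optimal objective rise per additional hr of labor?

At the optimum: wheel time uses 78 of 78 (binding); labor uses 57 of 57 (binding).
The binding rows give the dual system: 6·y_wheel time + 3·y_labor = 28.5 and 5·y_wheel time + 4·y_labor = 35.
This yields shadow prices y_wheel time = 1, y_labor = 7.5.
Shadow price of labor = 7.5.

7.5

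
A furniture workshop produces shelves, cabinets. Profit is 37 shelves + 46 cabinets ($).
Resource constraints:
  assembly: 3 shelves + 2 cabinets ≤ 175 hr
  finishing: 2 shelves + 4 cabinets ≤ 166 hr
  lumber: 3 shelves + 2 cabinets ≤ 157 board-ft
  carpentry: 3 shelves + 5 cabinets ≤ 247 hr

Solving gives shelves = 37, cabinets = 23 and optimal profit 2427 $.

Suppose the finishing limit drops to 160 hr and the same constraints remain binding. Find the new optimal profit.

2379

Binding: finishing and lumber. Non-binding: assembly (18 unused), carpentry (21 unused).
By complementary slackness, y = 0 for the non-binding constraints.
From A_Bᵀ y = c: 2·y_finishing + 3·y_lumber = 37; 4·y_finishing + 2·y_lumber = 46.
This yields shadow prices y_finishing = 8, y_lumber = 7.
Δz = y_finishing·Δb = 8 × (-6) = -48, so new z* = 2427 − 48 = 2379.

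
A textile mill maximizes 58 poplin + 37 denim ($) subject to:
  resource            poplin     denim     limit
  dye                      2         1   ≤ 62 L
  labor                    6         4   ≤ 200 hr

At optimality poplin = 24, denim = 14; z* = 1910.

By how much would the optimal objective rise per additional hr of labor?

Both dye and labor are binding at x*.
Dual feasibility on the basic columns requires 2·y_dye + 6·y_labor = 58, 1·y_dye + 4·y_labor = 37.
This yields shadow prices y_dye = 5, y_labor = 8.
Shadow price of labor = 8.

8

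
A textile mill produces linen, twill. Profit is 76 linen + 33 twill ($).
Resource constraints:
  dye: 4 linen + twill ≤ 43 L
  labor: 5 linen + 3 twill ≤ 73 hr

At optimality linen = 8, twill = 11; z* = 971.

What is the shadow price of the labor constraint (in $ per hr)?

8

At the optimum: dye uses 43 of 43 (binding); labor uses 73 of 73 (binding).
From A_Bᵀ y = c: 4·y_dye + 5·y_labor = 76; 1·y_dye + 3·y_labor = 33.
This yields shadow prices y_dye = 9, y_labor = 8.
Shadow price of labor = 8.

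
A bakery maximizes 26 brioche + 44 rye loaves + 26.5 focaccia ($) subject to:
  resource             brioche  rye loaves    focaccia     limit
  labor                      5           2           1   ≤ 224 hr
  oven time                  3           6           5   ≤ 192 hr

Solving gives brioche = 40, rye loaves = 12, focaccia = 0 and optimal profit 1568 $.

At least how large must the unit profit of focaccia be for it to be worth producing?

Both labor and oven time are binding at x*.
The binding rows give the dual system: 5·y_labor + 3·y_oven time = 26 and 2·y_labor + 6·y_oven time = 44.
→ y_labor = 1 and y_oven time = 7.
focaccia enters the basis when its profit ≥ yᵀa₃ = 1·1 + 7·5 = 36.

36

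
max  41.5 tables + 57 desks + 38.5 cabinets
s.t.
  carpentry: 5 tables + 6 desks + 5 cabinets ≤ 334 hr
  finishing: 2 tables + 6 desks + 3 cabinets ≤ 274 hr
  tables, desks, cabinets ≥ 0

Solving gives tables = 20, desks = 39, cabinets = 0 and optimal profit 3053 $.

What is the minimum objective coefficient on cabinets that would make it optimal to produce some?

43.5

At the optimum: carpentry uses 334 of 334 (binding); finishing uses 274 of 274 (binding).
From A_Bᵀ y = c: 5·y_carpentry + 2·y_finishing = 41.5; 6·y_carpentry + 6·y_finishing = 57.
→ y_carpentry = 7.5 and y_finishing = 2.
cabinets enters the basis when its profit ≥ yᵀa₃ = 7.5·5 + 2·3 = 43.5.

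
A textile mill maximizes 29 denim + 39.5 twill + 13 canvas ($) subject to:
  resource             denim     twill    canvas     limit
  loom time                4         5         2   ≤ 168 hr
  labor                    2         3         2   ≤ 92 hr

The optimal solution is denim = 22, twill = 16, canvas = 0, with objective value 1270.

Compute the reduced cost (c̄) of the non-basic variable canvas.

-8

At the optimum: loom time uses 168 of 168 (binding); labor uses 92 of 92 (binding).
The binding rows give the dual system: 4·y_loom time + 2·y_labor = 29 and 5·y_loom time + 3·y_labor = 39.5.
Solving: y_loom time = 4, y_labor = 6.5.
Reduced cost of canvas: c₃ − yᵀa₃ = 13 − (4·2 + 6.5·2) = 13 − 21 = -8.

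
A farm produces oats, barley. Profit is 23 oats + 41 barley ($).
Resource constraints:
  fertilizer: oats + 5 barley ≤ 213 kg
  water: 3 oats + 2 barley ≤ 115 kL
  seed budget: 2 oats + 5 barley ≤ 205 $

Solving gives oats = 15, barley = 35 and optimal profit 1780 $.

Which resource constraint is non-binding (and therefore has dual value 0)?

fertilizer: 190/213 (slack 23)
water: 115/115 (binding)
seed budget: 205/205 (binding)
By complementary slackness, a constraint with positive slack has shadow price 0 → fertilizer.

fertilizer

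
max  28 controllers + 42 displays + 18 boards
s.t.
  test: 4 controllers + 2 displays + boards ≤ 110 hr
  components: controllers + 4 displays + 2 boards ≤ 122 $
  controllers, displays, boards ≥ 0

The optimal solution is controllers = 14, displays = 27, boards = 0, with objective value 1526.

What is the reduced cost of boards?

-3

Both test and components are binding at x*.
The binding rows give the dual system: 4·y_test + 1·y_components = 28 and 2·y_test + 4·y_components = 42.
This yields shadow prices y_test = 5, y_components = 8.
Reduced cost of boards: c₃ − yᵀa₃ = 18 − (5·1 + 8·2) = 18 − 21 = -3.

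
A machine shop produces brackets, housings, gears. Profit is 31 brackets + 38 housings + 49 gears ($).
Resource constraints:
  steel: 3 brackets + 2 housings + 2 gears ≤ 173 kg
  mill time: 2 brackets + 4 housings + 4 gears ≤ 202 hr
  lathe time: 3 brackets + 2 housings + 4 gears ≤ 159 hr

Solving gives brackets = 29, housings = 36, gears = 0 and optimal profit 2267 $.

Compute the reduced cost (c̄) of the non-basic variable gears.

At the optimum: steel uses 159 of 173 (slack = 14); mill time uses 202 of 202 (binding); lathe time uses 159 of 159 (binding).
Since steel is not tight, its dual is 0.
The binding rows give the dual system: 2·y_mill time + 3·y_lathe time = 31 and 4·y_mill time + 2·y_lathe time = 38.
This yields shadow prices y_mill time = 6.5, y_lathe time = 6.
Reduced cost of gears: c₃ − yᵀa₃ = 49 − (6.5·4 + 6·4) = 49 − 50 = -1.

-1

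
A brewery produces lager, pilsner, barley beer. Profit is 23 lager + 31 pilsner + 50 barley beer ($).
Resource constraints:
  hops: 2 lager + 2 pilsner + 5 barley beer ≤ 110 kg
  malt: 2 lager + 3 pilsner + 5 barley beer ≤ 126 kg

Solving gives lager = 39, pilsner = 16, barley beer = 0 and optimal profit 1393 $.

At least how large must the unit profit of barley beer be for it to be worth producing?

57.5

Both hops and malt are binding at x*.
From A_Bᵀ y = c: 2·y_hops + 2·y_malt = 23; 2·y_hops + 3·y_malt = 31.
Solving: y_hops = 3.5, y_malt = 8.
barley beer enters the basis when its profit ≥ yᵀa₃ = 3.5·5 + 8·5 = 57.5.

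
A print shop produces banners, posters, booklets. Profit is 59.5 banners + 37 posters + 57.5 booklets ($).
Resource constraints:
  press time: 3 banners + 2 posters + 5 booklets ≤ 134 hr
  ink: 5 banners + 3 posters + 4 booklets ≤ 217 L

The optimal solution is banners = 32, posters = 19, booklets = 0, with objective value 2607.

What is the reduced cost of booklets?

Both press time and ink are binding at x*.
The binding rows give the dual system: 3·y_press time + 5·y_ink = 59.5 and 2·y_press time + 3·y_ink = 37.
→ y_press time = 6.5 and y_ink = 8.
Reduced cost of booklets: c₃ − yᵀa₃ = 57.5 − (6.5·5 + 8·4) = 57.5 − 64.5 = -7.

-7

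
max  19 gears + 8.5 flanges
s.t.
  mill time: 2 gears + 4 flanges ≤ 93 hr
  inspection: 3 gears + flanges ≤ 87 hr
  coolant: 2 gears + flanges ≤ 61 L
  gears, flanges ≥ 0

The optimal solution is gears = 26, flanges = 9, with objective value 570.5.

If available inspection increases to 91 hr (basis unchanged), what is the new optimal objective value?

578.5

Binding: inspection and coolant. Non-binding: mill time (5 unused).
Slack constraints have shadow price 0 (complementary slackness).
The binding rows give the dual system: 3·y_inspection + 2·y_coolant = 19 and 1·y_inspection + 1·y_coolant = 8.5.
Solving: y_inspection = 2, y_coolant = 6.5.
Δz = y_inspection·Δb = 2 × (4) = 8, so new z* = 570.5 + 8 = 578.5.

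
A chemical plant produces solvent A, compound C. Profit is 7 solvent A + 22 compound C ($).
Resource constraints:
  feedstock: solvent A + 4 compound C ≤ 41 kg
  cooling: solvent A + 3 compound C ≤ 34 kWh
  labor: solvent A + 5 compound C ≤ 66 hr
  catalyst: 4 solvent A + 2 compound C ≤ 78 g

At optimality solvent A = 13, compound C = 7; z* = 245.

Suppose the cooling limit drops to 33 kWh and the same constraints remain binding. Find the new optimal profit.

At the optimum: feedstock uses 41 of 41 (binding); cooling uses 34 of 34 (binding); labor uses 48 of 66 (slack = 18); catalyst uses 66 of 78 (slack = 12).
Since labor, catalyst are not tight, their duals are 0.
The binding rows give the dual system: 1·y_feedstock + 1·y_cooling = 7 and 4·y_feedstock + 3·y_cooling = 22.
Solving: y_feedstock = 1, y_cooling = 6.
Δz = y_cooling·Δb = 6 × (-1) = -6, so new z* = 245 − 6 = 239.

239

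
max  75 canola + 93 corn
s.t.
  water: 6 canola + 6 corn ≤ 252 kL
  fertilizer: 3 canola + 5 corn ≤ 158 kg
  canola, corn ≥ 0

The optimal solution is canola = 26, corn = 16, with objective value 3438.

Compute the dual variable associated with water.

Both water and fertilizer are binding at x*.
Dual feasibility on the basic columns requires 6·y_water + 3·y_fertilizer = 75, 6·y_water + 5·y_fertilizer = 93.
Solving: y_water = 8, y_fertilizer = 9.
Shadow price of water = 8.

8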